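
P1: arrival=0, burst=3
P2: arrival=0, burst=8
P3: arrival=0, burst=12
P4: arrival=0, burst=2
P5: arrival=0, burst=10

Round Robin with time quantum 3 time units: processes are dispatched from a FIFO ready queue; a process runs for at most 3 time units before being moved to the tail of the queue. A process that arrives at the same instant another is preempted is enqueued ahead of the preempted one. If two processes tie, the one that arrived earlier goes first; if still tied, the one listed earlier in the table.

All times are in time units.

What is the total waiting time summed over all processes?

Gantt: | P1 0-3 | P2 3-6 | P3 6-9 | P4 9-11 | P5 11-14 | P2 14-17 | P3 17-20 | P5 20-23 | P2 23-25 | P3 25-28 | P5 28-31 | P3 31-34 | P5 34-35 |
Completion: P1=3  P2=25  P3=34  P4=11  P5=35
Waiting = turnaround − burst: P1=0, P2=17, P3=22, P4=9, P5=25
Total waiting = 0 + 17 + 22 + 9 + 25 = 73

73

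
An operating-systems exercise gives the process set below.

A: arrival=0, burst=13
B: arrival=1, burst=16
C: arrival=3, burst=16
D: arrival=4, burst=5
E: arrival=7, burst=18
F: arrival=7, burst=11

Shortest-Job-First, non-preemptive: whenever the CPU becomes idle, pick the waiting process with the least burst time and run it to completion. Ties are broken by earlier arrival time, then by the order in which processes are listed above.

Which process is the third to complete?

Gantt: | A 0-13 | D 13-18 | F 18-29 | B 29-45 | C 45-61 | E 61-79 |
Completion: A=13  B=45  C=61  D=18  E=79  F=29
Finish order: A → D → F → B → C → E

F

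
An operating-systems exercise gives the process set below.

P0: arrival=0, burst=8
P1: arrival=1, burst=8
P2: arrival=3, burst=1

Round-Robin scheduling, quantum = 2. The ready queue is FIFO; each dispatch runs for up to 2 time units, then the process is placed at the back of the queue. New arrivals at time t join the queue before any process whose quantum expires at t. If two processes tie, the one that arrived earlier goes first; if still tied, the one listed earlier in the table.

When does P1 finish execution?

17

Timeline: | P0 0-2 | P1 2-4 | P0 4-6 | P2 6-7 | P1 7-9 | P0 9-11 | P1 11-13 | P0 13-15 | P1 15-17 |
Completion: P0=15  P1=17  P2=7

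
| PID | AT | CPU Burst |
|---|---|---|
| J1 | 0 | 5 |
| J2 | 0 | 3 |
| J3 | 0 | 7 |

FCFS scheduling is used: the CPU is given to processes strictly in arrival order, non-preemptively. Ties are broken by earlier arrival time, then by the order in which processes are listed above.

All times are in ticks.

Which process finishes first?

J1

Timeline: | J1 0-5 | J2 5-8 | J3 8-15 |
Completion: J1=5  J2=8  J3=15
Finish order: J1 → J2 → J3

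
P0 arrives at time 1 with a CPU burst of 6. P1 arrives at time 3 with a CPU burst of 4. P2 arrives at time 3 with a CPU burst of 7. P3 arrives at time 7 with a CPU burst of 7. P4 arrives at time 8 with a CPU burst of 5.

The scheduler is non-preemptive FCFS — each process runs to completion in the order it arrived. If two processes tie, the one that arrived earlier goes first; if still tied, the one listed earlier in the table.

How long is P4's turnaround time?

Schedule: | idle 0-1 | P0 1-7 | P1 7-11 | P2 11-18 | P3 18-25 | P4 25-30 |
Completion: P0=7  P1=11  P2=18  P3=25  P4=30
Turnaround (C−A): P0=6  P1=8  P2=15  P3=18  P4=22
Turnaround(P4) = completion − arrival = 30 − 8 = 22

22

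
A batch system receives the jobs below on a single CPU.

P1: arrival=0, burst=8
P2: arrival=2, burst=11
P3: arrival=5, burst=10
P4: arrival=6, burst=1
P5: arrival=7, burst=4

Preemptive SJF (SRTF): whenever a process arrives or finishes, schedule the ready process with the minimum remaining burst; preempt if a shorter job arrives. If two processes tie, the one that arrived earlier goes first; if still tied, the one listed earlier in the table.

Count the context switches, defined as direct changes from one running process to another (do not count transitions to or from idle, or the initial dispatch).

5

Timeline: | P1 0-6 | P4 6-7 | P1 7-9 | P5 9-13 | P3 13-23 | P2 23-34 |
Completion: P1=9  P2=34  P3=23  P4=7  P5=13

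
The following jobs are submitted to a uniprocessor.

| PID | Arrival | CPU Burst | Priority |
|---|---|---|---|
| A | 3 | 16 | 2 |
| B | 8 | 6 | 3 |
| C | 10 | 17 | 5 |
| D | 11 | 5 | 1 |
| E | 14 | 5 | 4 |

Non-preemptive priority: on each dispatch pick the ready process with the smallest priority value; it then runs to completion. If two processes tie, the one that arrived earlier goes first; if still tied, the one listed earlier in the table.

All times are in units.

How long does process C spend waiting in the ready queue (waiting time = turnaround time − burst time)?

25

Gantt: | idle 0-3 | A 3-19 | D 19-24 | B 24-30 | E 30-35 | C 35-52 |
Completion: A=19  B=30  C=52  D=24  E=35
Turnaround (C−A): A=16  B=22  C=42  D=13  E=21
Waiting(C) = turnaround − burst = 42 − 17 = 25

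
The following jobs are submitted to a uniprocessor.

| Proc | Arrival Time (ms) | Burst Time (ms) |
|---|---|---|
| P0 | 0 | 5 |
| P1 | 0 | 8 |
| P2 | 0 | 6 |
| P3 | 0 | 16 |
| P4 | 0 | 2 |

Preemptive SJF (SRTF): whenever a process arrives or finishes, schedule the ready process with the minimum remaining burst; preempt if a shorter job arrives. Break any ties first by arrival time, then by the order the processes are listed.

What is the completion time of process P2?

13

Schedule: | P4 0-2 | P0 2-7 | P2 7-13 | P1 13-21 | P3 21-37 |
Completion: P0=7  P1=21  P2=13  P3=37  P4=2
Turnaround (C−A): P0=7  P1=21  P2=13  P3=37  P4=2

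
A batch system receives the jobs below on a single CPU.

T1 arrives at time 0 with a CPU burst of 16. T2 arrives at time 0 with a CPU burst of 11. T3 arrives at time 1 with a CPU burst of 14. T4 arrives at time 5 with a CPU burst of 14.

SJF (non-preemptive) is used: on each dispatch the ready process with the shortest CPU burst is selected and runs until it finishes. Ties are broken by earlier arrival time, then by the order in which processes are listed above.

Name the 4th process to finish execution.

T1

Schedule: | T2 0-11 | T3 11-25 | T4 25-39 | T1 39-55 |
Completion: T1=55  T2=11  T3=25  T4=39
Finish order: T2 → T3 → T4 → T1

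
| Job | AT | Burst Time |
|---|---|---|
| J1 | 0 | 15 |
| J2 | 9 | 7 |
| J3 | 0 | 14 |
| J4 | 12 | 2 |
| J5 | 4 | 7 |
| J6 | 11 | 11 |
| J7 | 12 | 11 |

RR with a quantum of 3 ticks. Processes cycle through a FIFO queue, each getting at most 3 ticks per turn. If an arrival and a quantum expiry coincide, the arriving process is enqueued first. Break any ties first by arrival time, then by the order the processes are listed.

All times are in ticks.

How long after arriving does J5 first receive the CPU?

5

Gantt: | J1 0-3 | J3 3-6 | J1 6-9 | J5 9-12 | J3 12-15 | J2 15-18 | J1 18-21 | J6 21-24 | J4 24-26 | J7 26-29 | J5 29-32 | J3 32-35 | J2 35-38 | J1 38-41 | J6 41-44 | J7 44-47 | J5 47-48 | J3 48-51 | J2 51-52 | J1 52-55 | J6 55-58 | J7 58-61 | J3 61-63 | J6 63-65 | J7 65-67 |
Completion: J1=55  J2=52  J3=63  J4=26  J5=48  J6=65  J7=67
Response(J5) = first start − arrival = 9 − 4 = 5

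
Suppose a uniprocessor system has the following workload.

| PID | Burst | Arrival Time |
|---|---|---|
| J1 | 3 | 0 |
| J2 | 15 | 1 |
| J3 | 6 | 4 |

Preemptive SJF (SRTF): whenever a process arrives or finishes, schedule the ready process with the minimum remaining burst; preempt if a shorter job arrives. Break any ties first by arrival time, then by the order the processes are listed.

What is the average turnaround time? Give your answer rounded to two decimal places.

10.67

Gantt: | J1 0-3 | J2 3-4 | J3 4-10 | J2 10-24 |
Completion: J1=3  J2=24  J3=10
Turnaround times: J1=3, J2=23, J3=6
Average turnaround = (3+23+6) / 3 = 32/3 = 10.67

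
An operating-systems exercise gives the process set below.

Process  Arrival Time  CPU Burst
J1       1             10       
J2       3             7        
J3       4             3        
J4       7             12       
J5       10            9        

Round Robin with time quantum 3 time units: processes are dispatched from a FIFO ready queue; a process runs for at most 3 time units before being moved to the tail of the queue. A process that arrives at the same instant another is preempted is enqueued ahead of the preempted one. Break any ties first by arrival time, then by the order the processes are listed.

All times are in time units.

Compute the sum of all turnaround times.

Schedule: | idle 0-1 | J1 1-4 | J2 4-7 | J3 7-10 | J1 10-13 | J4 13-16 | J2 16-19 | J5 19-22 | J1 22-25 | J4 25-28 | J2 28-29 | J5 29-32 | J1 32-33 | J4 33-36 | J5 36-39 | J4 39-42 |
Completion: J1=33  J2=29  J3=10  J4=42  J5=39
Turnaround = completion − arrival: J1=32, J2=26, J3=6, J4=35, J5=29
Total turnaround = 32 + 26 + 6 + 35 + 29 = 128

128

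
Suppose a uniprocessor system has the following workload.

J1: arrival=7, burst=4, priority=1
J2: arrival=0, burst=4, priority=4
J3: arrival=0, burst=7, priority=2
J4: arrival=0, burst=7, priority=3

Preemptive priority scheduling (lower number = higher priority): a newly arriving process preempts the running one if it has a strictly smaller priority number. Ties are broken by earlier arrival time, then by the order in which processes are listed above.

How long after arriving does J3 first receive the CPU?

0

Timeline: | J3 0-7 | J1 7-11 | J4 11-18 | J2 18-22 |
Completion: J1=11  J2=22  J3=7  J4=18
Turnaround (C−A): J1=4  J2=22  J3=7  J4=18
Response(J3) = first start − arrival = 0 − 0 = 0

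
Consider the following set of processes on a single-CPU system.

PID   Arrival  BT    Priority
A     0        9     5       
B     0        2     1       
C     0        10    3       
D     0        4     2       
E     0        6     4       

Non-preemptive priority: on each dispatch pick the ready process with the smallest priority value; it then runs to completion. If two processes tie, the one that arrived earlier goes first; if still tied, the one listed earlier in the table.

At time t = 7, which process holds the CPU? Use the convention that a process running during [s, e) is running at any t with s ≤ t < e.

Timeline: | B 0-2 | D 2-6 | C 6-16 | E 16-22 | A 22-31 |
Completion: A=31  B=2  C=16  D=6  E=22
Turnaround (C−A): A=31  B=2  C=16  D=6  E=22

C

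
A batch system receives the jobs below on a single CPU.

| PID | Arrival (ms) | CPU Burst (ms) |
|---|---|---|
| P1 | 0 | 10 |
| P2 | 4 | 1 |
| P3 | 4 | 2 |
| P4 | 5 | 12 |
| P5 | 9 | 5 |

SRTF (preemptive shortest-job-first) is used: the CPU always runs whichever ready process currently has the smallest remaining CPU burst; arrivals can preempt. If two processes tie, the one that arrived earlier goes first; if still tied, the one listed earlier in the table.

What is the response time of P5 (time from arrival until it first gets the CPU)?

4

Gantt: | P1 0-4 | P2 4-5 | P3 5-7 | P1 7-13 | P5 13-18 | P4 18-30 |
Completion: P1=13  P2=5  P3=7  P4=30  P5=18
Response(P5) = first start − arrival = 13 − 9 = 4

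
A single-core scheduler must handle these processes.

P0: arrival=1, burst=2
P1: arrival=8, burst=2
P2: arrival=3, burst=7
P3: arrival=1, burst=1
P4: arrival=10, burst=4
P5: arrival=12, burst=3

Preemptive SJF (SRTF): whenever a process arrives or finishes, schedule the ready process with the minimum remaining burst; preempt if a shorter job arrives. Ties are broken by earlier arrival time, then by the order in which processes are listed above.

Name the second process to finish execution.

Timeline: | idle 0-1 | P3 1-2 | P0 2-4 | P2 4-8 | P1 8-10 | P2 10-13 | P5 13-16 | P4 16-20 |
Completion: P0=4  P1=10  P2=13  P3=2  P4=20  P5=16
Turnaround (C−A): P0=3  P1=2  P2=10  P3=1  P4=10  P5=4
Finish order: P3 → P0 → P1 → P2 → P5 → P4

P0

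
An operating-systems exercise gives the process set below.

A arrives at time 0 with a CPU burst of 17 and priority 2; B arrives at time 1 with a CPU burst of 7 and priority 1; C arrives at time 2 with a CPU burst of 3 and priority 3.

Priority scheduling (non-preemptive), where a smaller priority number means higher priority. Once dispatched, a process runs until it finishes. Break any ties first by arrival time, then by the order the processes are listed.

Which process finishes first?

A

Timeline: | A 0-17 | B 17-24 | C 24-27 |
Completion: A=17  B=24  C=27
Finish order: A → B → C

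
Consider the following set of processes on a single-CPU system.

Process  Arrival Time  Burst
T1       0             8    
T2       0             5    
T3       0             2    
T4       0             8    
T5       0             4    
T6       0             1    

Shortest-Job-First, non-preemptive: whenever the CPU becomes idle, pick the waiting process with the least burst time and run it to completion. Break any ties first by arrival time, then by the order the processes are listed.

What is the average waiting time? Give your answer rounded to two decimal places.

7.17

Timeline: | T6 0-1 | T3 1-3 | T5 3-7 | T2 7-12 | T1 12-20 | T4 20-28 |
Completion: T1=20  T2=12  T3=3  T4=28  T5=7  T6=1
Waiting times: T1=12, T2=7, T3=1, T4=20, T5=3, T6=0
Average waiting = (12+7+1+20+3+0) / 6 = 43/6 = 7.17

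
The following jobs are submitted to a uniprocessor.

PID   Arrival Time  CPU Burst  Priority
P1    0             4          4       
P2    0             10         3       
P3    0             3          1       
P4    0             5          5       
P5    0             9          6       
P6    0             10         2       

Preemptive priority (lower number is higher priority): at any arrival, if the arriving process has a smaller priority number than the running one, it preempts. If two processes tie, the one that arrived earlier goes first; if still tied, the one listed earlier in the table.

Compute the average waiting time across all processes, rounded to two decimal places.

Timeline: | P3 0-3 | P6 3-13 | P2 13-23 | P1 23-27 | P4 27-32 | P5 32-41 |
Completion: P1=27  P2=23  P3=3  P4=32  P5=41  P6=13
Turnaround (C−A): P1=27  P2=23  P3=3  P4=32  P5=41  P6=13
Waiting times: P1=23, P2=13, P3=0, P4=27, P5=32, P6=3
Average waiting = (23+13+0+27+32+3) / 6 = 98/6 = 16.33

16.33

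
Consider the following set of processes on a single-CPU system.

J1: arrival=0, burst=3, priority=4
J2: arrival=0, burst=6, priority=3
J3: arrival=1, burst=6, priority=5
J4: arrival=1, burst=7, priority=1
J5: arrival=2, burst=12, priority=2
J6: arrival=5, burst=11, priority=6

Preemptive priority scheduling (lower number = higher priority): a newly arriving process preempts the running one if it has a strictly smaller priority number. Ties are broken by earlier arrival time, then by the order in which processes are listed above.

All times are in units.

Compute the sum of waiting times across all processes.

Timeline: | J2 0-1 | J4 1-8 | J5 8-20 | J2 20-25 | J1 25-28 | J3 28-34 | J6 34-45 |
Completion: J1=28  J2=25  J3=34  J4=8  J5=20  J6=45
Turnaround (C−A): J1=28  J2=25  J3=33  J4=7  J5=18  J6=40
Waiting = turnaround − burst: J1=25, J2=19, J3=27, J4=0, J5=6, J6=29
Total waiting = 25 + 19 + 27 + 0 + 6 + 29 = 106

106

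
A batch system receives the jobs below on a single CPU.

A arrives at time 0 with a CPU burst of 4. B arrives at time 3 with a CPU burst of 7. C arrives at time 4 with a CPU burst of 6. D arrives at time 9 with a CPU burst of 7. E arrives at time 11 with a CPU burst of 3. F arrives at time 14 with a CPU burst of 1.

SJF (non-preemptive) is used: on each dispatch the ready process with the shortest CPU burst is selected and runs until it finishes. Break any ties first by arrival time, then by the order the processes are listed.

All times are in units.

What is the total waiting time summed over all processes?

Schedule: | A 0-4 | C 4-10 | B 10-17 | F 17-18 | E 18-21 | D 21-28 |
Completion: A=4  B=17  C=10  D=28  E=21  F=18
Turnaround (C−A): A=4  B=14  C=6  D=19  E=10  F=4
Waiting = turnaround − burst: A=0, B=7, C=0, D=12, E=7, F=3
Total waiting = 0 + 7 + 0 + 12 + 7 + 3 = 29

29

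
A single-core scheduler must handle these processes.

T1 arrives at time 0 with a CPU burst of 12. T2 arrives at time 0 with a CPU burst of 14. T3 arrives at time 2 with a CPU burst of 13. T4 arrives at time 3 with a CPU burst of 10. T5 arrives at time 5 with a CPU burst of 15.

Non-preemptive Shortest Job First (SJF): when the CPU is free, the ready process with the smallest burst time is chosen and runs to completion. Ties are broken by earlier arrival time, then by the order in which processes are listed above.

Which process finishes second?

Schedule: | T1 0-12 | T4 12-22 | T3 22-35 | T2 35-49 | T5 49-64 |
Completion: T1=12  T2=49  T3=35  T4=22  T5=64
Turnaround (C−A): T1=12  T2=49  T3=33  T4=19  T5=59
Finish order: T1 → T4 → T3 → T2 → T5

T4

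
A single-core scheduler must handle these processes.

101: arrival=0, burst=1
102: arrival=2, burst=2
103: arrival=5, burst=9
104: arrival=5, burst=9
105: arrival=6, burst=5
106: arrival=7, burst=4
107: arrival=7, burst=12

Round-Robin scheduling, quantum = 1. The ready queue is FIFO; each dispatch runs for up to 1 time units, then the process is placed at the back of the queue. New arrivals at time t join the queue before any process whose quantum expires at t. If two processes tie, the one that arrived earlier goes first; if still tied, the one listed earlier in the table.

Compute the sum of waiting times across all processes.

Timeline: | 101 0-1 | idle 1-2 | 102 2-4 | idle 4-5 | 103 5-6 | 104 6-7 | 105 7-8 | 103 8-9 | 106 9-10 | 107 10-11 | 104 11-12 | 105 12-13 | 103 13-14 | 106 14-15 | 107 15-16 | 104 16-17 | 105 17-18 | 103 18-19 | 106 19-20 | 107 20-21 | 104 21-22 | 105 22-23 | 103 23-24 | 106 24-25 | 107 25-26 | 104 26-27 | 105 27-28 | 103 28-29 | 107 29-30 | 104 30-31 | 103 31-32 | 107 32-33 | 104 33-34 | 103 34-35 | 107 35-36 | 104 36-37 | 103 37-38 | 107 38-39 | 104 39-40 | 107 40-44 |
Completion: 101=1  102=4  103=38  104=40  105=28  106=25  107=44
Waiting = turnaround − burst: 101=0, 102=0, 103=24, 104=26, 105=17, 106=14, 107=25
Total waiting = 0 + 0 + 24 + 26 + 17 + 14 + 25 = 106

106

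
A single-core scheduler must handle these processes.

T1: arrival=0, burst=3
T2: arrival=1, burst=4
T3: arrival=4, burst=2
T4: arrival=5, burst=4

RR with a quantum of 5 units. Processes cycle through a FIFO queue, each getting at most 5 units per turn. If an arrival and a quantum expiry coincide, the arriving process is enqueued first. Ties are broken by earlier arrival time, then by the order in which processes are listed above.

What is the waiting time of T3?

Timeline: | T1 0-3 | T2 3-7 | T3 7-9 | T4 9-13 |
Completion: T1=3  T2=7  T3=9  T4=13
Turnaround (C−A): T1=3  T2=6  T3=5  T4=8
Waiting(T3) = turnaround − burst = 5 − 2 = 3

3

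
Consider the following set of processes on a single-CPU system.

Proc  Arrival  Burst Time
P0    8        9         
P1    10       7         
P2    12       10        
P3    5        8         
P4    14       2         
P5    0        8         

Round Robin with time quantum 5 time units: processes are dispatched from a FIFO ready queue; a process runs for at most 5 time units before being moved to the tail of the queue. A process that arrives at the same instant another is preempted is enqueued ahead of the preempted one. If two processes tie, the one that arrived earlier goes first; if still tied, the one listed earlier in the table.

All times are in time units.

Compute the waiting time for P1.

22

Schedule: | P5 0-5 | P3 5-10 | P5 10-13 | P0 13-18 | P1 18-23 | P3 23-26 | P2 26-31 | P4 31-33 | P0 33-37 | P1 37-39 | P2 39-44 |
Completion: P0=37  P1=39  P2=44  P3=26  P4=33  P5=13
Waiting(P1) = turnaround − burst = 29 − 7 = 22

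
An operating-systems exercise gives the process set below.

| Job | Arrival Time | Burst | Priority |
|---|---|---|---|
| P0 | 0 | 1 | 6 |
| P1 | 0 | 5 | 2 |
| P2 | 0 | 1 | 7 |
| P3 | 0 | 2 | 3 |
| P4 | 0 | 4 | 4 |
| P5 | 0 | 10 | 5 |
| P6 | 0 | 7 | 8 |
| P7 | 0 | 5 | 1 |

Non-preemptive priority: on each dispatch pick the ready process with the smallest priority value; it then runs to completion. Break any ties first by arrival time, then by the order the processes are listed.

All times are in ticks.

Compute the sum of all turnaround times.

Timeline: | P7 0-5 | P1 5-10 | P3 10-12 | P4 12-16 | P5 16-26 | P0 26-27 | P2 27-28 | P6 28-35 |
Completion: P0=27  P1=10  P2=28  P3=12  P4=16  P5=26  P6=35  P7=5
Turnaround = completion − arrival: P0=27, P1=10, P2=28, P3=12, P4=16, P5=26, P6=35, P7=5
Total turnaround = 27 + 10 + 28 + 12 + 16 + 26 + 35 + 5 = 159

159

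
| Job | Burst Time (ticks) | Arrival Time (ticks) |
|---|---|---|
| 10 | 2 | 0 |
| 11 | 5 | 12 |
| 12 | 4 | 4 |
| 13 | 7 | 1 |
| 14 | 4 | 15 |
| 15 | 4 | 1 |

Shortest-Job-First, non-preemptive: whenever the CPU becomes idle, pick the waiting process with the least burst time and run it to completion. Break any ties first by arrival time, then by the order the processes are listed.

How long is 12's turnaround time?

6

Timeline: | 10 0-2 | 15 2-6 | 12 6-10 | 13 10-17 | 14 17-21 | 11 21-26 |
Completion: 10=2  11=26  12=10  13=17  14=21  15=6
Turnaround(12) = completion − arrival = 10 − 4 = 6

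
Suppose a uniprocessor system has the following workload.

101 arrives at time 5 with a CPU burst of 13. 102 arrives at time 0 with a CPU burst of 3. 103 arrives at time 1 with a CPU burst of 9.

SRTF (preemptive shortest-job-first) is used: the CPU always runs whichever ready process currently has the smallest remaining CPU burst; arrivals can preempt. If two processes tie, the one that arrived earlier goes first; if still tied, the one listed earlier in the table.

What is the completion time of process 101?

25

Timeline: | 102 0-3 | 103 3-12 | 101 12-25 |
Completion: 101=25  102=3  103=12
Turnaround (C−A): 101=20  102=3  103=11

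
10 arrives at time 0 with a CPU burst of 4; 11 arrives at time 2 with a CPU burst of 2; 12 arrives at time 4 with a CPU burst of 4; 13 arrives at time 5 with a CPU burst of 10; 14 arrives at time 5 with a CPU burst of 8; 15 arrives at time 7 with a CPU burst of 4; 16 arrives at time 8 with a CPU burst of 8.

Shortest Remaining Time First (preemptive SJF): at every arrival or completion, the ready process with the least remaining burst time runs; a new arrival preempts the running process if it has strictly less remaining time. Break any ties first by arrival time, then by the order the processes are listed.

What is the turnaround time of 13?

35

Schedule: | 10 0-4 | 11 4-6 | 12 6-10 | 15 10-14 | 14 14-22 | 16 22-30 | 13 30-40 |
Completion: 10=4  11=6  12=10  13=40  14=22  15=14  16=30
Turnaround(13) = completion − arrival = 40 − 5 = 35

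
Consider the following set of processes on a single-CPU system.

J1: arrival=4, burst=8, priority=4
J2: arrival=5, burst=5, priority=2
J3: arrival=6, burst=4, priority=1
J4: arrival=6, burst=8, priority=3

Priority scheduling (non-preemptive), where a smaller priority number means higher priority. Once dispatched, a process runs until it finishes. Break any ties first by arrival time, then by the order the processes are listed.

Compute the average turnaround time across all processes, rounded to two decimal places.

Gantt: | idle 0-4 | J1 4-12 | J3 12-16 | J2 16-21 | J4 21-29 |
Completion: J1=12  J2=21  J3=16  J4=29
Turnaround times: J1=8, J2=16, J3=10, J4=23
Average turnaround = (8+16+10+23) / 4 = 57/4 = 14.25

14.25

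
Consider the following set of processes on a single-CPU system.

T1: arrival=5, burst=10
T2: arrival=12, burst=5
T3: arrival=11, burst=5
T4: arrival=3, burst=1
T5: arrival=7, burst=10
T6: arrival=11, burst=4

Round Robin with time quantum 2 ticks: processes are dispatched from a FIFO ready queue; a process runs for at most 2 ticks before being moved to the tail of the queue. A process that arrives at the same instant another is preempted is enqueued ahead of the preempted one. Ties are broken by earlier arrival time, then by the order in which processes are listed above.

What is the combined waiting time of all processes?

93

Timeline: | idle 0-3 | T4 3-4 | idle 4-5 | T1 5-7 | T5 7-9 | T1 9-11 | T5 11-13 | T3 13-15 | T6 15-17 | T1 17-19 | T2 19-21 | T5 21-23 | T3 23-25 | T6 25-27 | T1 27-29 | T2 29-31 | T5 31-33 | T3 33-34 | T1 34-36 | T2 36-37 | T5 37-39 |
Completion: T1=36  T2=37  T3=34  T4=4  T5=39  T6=27
Waiting = turnaround − burst: T1=21, T2=20, T3=18, T4=0, T5=22, T6=12
Total waiting = 21 + 20 + 18 + 0 + 22 + 12 = 93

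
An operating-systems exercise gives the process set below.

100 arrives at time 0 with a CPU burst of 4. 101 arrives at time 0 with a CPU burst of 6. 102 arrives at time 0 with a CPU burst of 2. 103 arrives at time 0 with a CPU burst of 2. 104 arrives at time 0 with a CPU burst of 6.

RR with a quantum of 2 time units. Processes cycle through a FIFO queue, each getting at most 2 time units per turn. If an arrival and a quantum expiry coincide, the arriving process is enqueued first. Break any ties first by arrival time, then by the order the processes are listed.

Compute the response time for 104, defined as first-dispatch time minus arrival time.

8

Schedule: | 100 0-2 | 101 2-4 | 102 4-6 | 103 6-8 | 104 8-10 | 100 10-12 | 101 12-14 | 104 14-16 | 101 16-18 | 104 18-20 |
Completion: 100=12  101=18  102=6  103=8  104=20
Response(104) = first start − arrival = 8 − 0 = 8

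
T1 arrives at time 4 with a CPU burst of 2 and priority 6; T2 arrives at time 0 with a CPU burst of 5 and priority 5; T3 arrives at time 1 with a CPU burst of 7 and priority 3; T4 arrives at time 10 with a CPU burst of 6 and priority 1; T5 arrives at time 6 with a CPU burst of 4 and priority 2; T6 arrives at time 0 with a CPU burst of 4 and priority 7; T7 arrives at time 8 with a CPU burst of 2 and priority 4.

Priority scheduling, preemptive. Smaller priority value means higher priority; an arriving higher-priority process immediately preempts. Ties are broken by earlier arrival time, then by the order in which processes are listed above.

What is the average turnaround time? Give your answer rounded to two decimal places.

16.43

Schedule: | T2 0-1 | T3 1-6 | T5 6-10 | T4 10-16 | T3 16-18 | T7 18-20 | T2 20-24 | T1 24-26 | T6 26-30 |
Completion: T1=26  T2=24  T3=18  T4=16  T5=10  T6=30  T7=20
Turnaround (C−A): T1=22  T2=24  T3=17  T4=6  T5=4  T6=30  T7=12
Turnaround times: T1=22, T2=24, T3=17, T4=6, T5=4, T6=30, T7=12
Average turnaround = (22+24+17+6+4+30+12) / 7 = 115/7 = 16.43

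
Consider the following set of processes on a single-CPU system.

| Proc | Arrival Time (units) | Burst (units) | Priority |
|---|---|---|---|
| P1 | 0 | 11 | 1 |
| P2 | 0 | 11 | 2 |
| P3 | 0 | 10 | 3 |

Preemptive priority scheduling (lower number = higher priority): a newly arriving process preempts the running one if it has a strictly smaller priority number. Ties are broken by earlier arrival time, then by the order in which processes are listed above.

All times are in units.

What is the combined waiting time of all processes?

Schedule: | P1 0-11 | P2 11-22 | P3 22-32 |
Completion: P1=11  P2=22  P3=32
Waiting = turnaround − burst: P1=0, P2=11, P3=22
Total waiting = 0 + 11 + 22 = 33

33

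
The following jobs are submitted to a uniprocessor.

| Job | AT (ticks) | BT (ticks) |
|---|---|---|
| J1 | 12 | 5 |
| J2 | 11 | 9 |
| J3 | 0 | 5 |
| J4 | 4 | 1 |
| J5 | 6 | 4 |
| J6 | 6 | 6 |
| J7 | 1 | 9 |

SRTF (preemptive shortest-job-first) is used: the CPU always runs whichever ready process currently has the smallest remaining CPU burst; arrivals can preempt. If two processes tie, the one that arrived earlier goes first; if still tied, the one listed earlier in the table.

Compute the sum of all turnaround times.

Timeline: | J3 0-5 | J4 5-6 | J5 6-10 | J6 10-16 | J1 16-21 | J7 21-30 | J2 30-39 |
Completion: J1=21  J2=39  J3=5  J4=6  J5=10  J6=16  J7=30
Turnaround = completion − arrival: J1=9, J2=28, J3=5, J4=2, J5=4, J6=10, J7=29
Total turnaround = 9 + 28 + 5 + 2 + 4 + 10 + 29 = 87

87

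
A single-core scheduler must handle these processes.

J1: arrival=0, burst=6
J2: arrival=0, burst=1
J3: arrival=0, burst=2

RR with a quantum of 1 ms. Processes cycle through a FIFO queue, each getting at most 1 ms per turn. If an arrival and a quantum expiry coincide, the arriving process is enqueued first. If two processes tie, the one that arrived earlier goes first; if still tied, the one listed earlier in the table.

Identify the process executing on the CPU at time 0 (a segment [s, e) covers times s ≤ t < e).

Schedule: | J1 0-1 | J2 1-2 | J3 2-3 | J1 3-4 | J3 4-5 | J1 5-9 |
Completion: J1=9  J2=2  J3=5
Turnaround (C−A): J1=9  J2=2  J3=5

J1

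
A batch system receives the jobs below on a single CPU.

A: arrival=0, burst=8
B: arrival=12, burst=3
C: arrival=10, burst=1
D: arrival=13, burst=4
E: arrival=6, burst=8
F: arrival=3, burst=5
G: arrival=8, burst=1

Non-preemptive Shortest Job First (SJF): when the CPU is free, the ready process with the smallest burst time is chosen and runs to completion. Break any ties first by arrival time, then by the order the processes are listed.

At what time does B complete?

Timeline: | A 0-8 | G 8-9 | F 9-14 | C 14-15 | B 15-18 | D 18-22 | E 22-30 |
Completion: A=8  B=18  C=15  D=22  E=30  F=14  G=9
Turnaround (C−A): A=8  B=6  C=5  D=9  E=24  F=11  G=1

18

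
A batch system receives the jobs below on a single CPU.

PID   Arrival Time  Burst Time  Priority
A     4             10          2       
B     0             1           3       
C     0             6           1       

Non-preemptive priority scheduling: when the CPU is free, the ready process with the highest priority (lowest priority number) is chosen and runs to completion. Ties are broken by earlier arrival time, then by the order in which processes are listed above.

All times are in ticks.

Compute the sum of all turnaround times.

Gantt: | C 0-6 | A 6-16 | B 16-17 |
Completion: A=16  B=17  C=6
Turnaround (C−A): A=12  B=17  C=6
Turnaround = completion − arrival: A=12, B=17, C=6
Total turnaround = 12 + 17 + 6 = 35

35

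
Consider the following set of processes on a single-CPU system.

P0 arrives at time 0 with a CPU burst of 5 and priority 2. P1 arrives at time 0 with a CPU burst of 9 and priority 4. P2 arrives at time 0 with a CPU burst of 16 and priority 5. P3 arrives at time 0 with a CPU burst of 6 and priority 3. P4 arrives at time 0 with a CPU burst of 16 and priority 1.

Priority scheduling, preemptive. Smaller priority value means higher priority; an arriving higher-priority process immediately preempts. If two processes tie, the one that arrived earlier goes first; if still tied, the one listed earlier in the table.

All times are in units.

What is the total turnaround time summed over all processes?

Gantt: | P4 0-16 | P0 16-21 | P3 21-27 | P1 27-36 | P2 36-52 |
Completion: P0=21  P1=36  P2=52  P3=27  P4=16
Turnaround (C−A): P0=21  P1=36  P2=52  P3=27  P4=16
Turnaround = completion − arrival: P0=21, P1=36, P2=52, P3=27, P4=16
Total turnaround = 21 + 36 + 52 + 27 + 16 = 152

152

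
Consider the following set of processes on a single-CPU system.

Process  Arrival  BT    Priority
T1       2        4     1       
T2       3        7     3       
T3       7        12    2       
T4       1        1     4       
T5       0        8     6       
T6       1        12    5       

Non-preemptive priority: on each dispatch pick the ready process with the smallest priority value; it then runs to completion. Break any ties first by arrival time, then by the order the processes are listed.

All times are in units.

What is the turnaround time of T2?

28

Timeline: | T5 0-8 | T1 8-12 | T3 12-24 | T2 24-31 | T4 31-32 | T6 32-44 |
Completion: T1=12  T2=31  T3=24  T4=32  T5=8  T6=44
Turnaround (C−A): T1=10  T2=28  T3=17  T4=31  T5=8  T6=43
Turnaround(T2) = completion − arrival = 31 − 3 = 28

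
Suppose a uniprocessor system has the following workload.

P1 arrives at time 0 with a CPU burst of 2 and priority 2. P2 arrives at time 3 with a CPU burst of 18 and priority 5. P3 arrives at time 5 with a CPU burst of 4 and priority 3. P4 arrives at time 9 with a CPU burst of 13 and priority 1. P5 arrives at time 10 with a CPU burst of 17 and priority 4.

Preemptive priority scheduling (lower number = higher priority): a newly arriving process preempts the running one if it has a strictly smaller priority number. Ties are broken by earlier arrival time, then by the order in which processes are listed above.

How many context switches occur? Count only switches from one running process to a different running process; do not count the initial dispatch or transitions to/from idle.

4

Timeline: | P1 0-2 | idle 2-3 | P2 3-5 | P3 5-9 | P4 9-22 | P5 22-39 | P2 39-55 |
Completion: P1=2  P2=55  P3=9  P4=22  P5=39
Turnaround (C−A): P1=2  P2=52  P3=4  P4=13  P5=29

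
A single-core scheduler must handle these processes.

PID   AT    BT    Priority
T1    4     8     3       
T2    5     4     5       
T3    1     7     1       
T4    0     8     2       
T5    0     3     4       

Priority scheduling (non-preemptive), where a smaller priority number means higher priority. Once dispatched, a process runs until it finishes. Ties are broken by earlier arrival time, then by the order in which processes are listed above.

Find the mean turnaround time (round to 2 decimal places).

18.40

Timeline: | T4 0-8 | T3 8-15 | T1 15-23 | T5 23-26 | T2 26-30 |
Completion: T1=23  T2=30  T3=15  T4=8  T5=26
Turnaround times: T1=19, T2=25, T3=14, T4=8, T5=26
Average turnaround = (19+25+14+8+26) / 5 = 92/5 = 18.40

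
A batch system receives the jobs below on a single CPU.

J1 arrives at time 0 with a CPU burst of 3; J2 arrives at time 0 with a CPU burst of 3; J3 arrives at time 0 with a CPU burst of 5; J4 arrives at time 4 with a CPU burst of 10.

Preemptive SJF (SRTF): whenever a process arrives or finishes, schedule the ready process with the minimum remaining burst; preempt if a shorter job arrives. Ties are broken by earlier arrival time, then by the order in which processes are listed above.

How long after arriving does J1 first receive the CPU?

Timeline: | J1 0-3 | J2 3-6 | J3 6-11 | J4 11-21 |
Completion: J1=3  J2=6  J3=11  J4=21
Turnaround (C−A): J1=3  J2=6  J3=11  J4=17
Response(J1) = first start − arrival = 0 − 0 = 0

0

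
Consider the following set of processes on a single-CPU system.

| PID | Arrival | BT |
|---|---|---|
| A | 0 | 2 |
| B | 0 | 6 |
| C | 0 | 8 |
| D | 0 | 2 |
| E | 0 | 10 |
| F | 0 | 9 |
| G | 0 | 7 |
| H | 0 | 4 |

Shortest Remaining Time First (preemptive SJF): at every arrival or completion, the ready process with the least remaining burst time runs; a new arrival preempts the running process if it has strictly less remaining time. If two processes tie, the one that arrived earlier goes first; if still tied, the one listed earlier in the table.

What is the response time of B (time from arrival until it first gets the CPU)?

8

Gantt: | A 0-2 | D 2-4 | H 4-8 | B 8-14 | G 14-21 | C 21-29 | F 29-38 | E 38-48 |
Completion: A=2  B=14  C=29  D=4  E=48  F=38  G=21  H=8
Response(B) = first start − arrival = 8 − 0 = 8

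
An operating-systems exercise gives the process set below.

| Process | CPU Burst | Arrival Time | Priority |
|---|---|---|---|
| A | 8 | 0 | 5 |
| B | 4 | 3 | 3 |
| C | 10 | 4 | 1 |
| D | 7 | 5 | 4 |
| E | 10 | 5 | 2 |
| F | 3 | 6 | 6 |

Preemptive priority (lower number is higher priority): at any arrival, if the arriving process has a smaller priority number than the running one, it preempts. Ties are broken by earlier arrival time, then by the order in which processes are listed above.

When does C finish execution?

14

Timeline: | A 0-3 | B 3-4 | C 4-14 | E 14-24 | B 24-27 | D 27-34 | A 34-39 | F 39-42 |
Completion: A=39  B=27  C=14  D=34  E=24  F=42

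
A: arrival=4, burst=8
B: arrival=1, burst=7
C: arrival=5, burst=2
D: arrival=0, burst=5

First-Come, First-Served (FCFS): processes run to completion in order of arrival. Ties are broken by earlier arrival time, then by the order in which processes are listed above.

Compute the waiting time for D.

Schedule: | D 0-5 | B 5-12 | A 12-20 | C 20-22 |
Completion: A=20  B=12  C=22  D=5
Turnaround (C−A): A=16  B=11  C=17  D=5
Waiting(D) = turnaround − burst = 5 − 5 = 0

0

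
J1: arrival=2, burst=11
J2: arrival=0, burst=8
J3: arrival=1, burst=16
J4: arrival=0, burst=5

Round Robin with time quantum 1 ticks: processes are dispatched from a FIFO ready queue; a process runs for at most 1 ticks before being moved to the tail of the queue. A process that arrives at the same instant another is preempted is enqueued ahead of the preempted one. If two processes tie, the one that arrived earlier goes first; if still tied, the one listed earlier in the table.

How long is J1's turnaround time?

Schedule: | J2 0-1 | J4 1-2 | J3 2-3 | J2 3-4 | J1 4-5 | J4 5-6 | J3 6-7 | J2 7-8 | J1 8-9 | J4 9-10 | J3 10-11 | J2 11-12 | J1 12-13 | J4 13-14 | J3 14-15 | J2 15-16 | J1 16-17 | J4 17-18 | J3 18-19 | J2 19-20 | J1 20-21 | J3 21-22 | J2 22-23 | J1 23-24 | J3 24-25 | J2 25-26 | J1 26-27 | J3 27-28 | J1 28-29 | J3 29-30 | J1 30-31 | J3 31-32 | J1 32-33 | J3 33-34 | J1 34-35 | J3 35-40 |
Completion: J1=35  J2=26  J3=40  J4=18
Turnaround (C−A): J1=33  J2=26  J3=39  J4=18
Turnaround(J1) = completion − arrival = 35 − 2 = 33

33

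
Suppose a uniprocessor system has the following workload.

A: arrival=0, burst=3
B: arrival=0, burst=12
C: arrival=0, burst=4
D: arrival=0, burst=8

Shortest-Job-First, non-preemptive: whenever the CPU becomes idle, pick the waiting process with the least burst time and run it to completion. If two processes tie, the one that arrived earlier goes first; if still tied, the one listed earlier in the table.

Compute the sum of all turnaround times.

Schedule: | A 0-3 | C 3-7 | D 7-15 | B 15-27 |
Completion: A=3  B=27  C=7  D=15
Turnaround = completion − arrival: A=3, B=27, C=7, D=15
Total turnaround = 3 + 27 + 7 + 15 = 52

52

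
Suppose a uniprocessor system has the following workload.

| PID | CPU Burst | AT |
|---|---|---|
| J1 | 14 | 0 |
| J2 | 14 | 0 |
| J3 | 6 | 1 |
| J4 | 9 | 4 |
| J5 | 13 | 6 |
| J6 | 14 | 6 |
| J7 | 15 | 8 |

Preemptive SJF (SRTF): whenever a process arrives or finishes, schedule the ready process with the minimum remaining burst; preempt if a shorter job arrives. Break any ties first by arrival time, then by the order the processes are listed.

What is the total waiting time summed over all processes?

195

Timeline: | J1 0-1 | J3 1-7 | J4 7-16 | J1 16-29 | J5 29-42 | J2 42-56 | J6 56-70 | J7 70-85 |
Completion: J1=29  J2=56  J3=7  J4=16  J5=42  J6=70  J7=85
Turnaround (C−A): J1=29  J2=56  J3=6  J4=12  J5=36  J6=64  J7=77
Waiting = turnaround − burst: J1=15, J2=42, J3=0, J4=3, J5=23, J6=50, J7=62
Total waiting = 15 + 42 + 0 + 3 + 23 + 50 + 62 = 195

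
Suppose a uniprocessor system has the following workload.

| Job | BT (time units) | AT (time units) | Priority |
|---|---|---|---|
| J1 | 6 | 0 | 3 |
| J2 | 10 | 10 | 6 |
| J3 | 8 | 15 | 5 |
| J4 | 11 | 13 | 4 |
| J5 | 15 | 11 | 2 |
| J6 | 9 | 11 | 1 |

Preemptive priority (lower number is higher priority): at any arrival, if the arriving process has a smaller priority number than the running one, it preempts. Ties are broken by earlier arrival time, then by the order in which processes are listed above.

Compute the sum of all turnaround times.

164

Schedule: | J1 0-6 | idle 6-10 | J2 10-11 | J6 11-20 | J5 20-35 | J4 35-46 | J3 46-54 | J2 54-63 |
Completion: J1=6  J2=63  J3=54  J4=46  J5=35  J6=20
Turnaround (C−A): J1=6  J2=53  J3=39  J4=33  J5=24  J6=9
Turnaround = completion − arrival: J1=6, J2=53, J3=39, J4=33, J5=24, J6=9
Total turnaround = 6 + 53 + 39 + 33 + 24 + 9 = 164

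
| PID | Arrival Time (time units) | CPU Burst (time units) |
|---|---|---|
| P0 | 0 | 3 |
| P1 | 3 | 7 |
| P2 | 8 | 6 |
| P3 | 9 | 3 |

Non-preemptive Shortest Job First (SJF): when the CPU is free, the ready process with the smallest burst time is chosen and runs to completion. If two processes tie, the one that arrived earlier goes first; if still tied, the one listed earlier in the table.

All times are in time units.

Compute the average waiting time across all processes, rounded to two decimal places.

1.50

Timeline: | P0 0-3 | P1 3-10 | P3 10-13 | P2 13-19 |
Completion: P0=3  P1=10  P2=19  P3=13
Turnaround (C−A): P0=3  P1=7  P2=11  P3=4
Waiting times: P0=0, P1=0, P2=5, P3=1
Average waiting = (0+0+5+1) / 4 = 6/4 = 1.50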